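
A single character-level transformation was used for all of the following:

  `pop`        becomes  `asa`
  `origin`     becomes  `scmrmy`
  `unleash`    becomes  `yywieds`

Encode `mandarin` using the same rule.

xeyoecmy

The shift depends on letter class: consonant p→a is +11, but vowel o→s is +4. Two shifts are in play — +4 for a/e/i/o/u, +11 for every other letter.
For mandarin: m(cons)+11=x, a(vowel)+4=e, n(cons)+11=y, d(cons)+11=o, a(vowel)+4=e, r(cons)+11=c, i(vowel)+4=m, n(cons)+11=y.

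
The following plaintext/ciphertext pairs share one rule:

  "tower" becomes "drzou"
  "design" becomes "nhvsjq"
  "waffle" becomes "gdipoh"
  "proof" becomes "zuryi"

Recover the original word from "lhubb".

berry

Shifts by position in tower: pos 0: t→d (+10), pos 1: o→r (+3), pos 2: w→z (+3), pos 3: e→o (+10), pos 4: r→u (+3) — repeating every 3. It's a Vigenère-style cipher with numeric key [10,3,3]: position i shifts by key[i mod 3].
Reversing it on lhubb: l−10=b, h−3=e, u−3=r, b−10=r, b−3=y.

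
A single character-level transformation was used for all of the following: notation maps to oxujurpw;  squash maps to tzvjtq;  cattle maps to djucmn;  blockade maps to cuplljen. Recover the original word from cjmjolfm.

It's a Vigenère-style cipher with numeric key [1,9]: position i shifts by key[i mod 2].
Reversing it on cjmjolfm: c−1=b, j−9=a, m−1=l, j−9=a, o−1=n, l−9=c, f−1=e, m−9=d.

balanced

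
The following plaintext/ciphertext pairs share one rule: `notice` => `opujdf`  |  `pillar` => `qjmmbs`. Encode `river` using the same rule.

sjwfs

Compare letters: n→o is +1, o→p is +1, t→u is +1 — a constant shift. Every letter moves 1 place later in the alphabet, wrapping around z→a.
For river: r+1=s, i+1=j, v+1=w, e+1=f, r+1=s.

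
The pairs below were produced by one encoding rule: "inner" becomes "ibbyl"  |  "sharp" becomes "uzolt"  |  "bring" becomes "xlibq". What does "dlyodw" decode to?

i(8)→i(8) and n(13)→b(1) fit y≡9x+14 (mod 26); the inverse of 9 mod 26 is 3. This is an affine cipher: with a=0,…,z=25, each position x becomes (9x+14) mod 26.
Decoding dlyodw: d(3)→3·(3−14)≡19=t; l(11)→3·(11−14)≡17=r; y(24)→3·(24−14)≡4=e; o(14)→3·(14−14)≡0=a; d(3)→3·(3−14)≡19=t; w(22)→3·(22−14)≡24=y (all mod 26).

treaty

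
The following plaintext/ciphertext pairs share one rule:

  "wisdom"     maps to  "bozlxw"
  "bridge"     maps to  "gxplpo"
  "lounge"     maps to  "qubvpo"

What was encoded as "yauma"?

In wisdom: w→b is +5, i→o is +6, s→z is +7, d→l is +8 — the shift increases by 1 each position. Letter i (0-indexed) is shifted by i+5, so successive shifts are 5, 6, 7, ….
Undoing it on yauma: y−5=t, a−6=u, u−7=n, m−8=e, a−9=r.

tuner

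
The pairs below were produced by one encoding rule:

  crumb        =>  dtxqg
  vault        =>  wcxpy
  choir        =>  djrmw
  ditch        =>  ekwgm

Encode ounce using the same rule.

In crumb: c→d is +1, r→t is +2, u→x is +3, m→q is +4 — the shift increases by 1 each position. Letter i (0-indexed) is shifted by i+1, so successive shifts are 1, 2, 3, ….
Applying it to ounce: o+1=p, u+2=w, n+3=q, c+4=g, e+5=j.

pwqgj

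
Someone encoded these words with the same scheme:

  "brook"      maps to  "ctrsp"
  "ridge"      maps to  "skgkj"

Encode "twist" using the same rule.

Each letter shifts forward by (position + 1), i.e. 1, 2, 3, … — the shift grows by one for each successive letter.
Applying it to twist: t+1=u, w+2=y, i+3=l, s+4=w, t+5=y.

uylwy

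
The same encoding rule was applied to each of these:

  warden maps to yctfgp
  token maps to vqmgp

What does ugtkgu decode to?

Compare letters: w→y is +2, a→c is +2, r→t is +2 — a constant shift. Every letter moves 2 places later in the alphabet, wrapping around z→a.
Undoing it on ugtkgu: u−2=s, g−2=e, t−2=r, k−2=i, g−2=e, u−2=s.

series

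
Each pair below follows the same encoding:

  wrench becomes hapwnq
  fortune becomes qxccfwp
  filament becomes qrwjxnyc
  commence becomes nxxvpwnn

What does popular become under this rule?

It's a Vigenère-style cipher with numeric key [11,9]: position i shifts by key[i mod 2].
On popular: p+11=a, o+9=x, p+11=a, u+9=d, l+11=w, a+9=j, r+11=c.

axadwjc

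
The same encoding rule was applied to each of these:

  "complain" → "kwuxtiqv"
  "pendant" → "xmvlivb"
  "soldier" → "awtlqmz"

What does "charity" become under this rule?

kpizqbg

This is a Caesar cipher with shift 8.
For charity: c+8=k, h+8=p, a+8=i, r+8=z, i+8=q, t+8=b, y+8=g.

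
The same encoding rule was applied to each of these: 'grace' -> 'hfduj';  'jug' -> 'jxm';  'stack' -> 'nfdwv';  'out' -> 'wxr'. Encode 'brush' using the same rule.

The output letters match the input read backwards, each shifted +3: grace reversed is ecarg. The word is reversed, then every letter is shifted forward by 3.
For brush: reverse → hsurb; then shift: h+3=k, s+3=v, u+3=x, r+3=u, b+3=e.

kvxue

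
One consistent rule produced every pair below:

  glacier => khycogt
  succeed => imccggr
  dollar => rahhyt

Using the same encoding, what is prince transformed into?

g(6)→k(10) and l(11)→h(7) fit y≡15x+24 (mod 26); the inverse of 15 mod 26 is 7. Each letter's alphabet position (a=0..z=25) is mapped through 15·x+24 mod 26 — an affine cipher.
For prince: p(15)→15·15+24≡15=p; r(17)→15·17+24≡19=t; i(8)→15·8+24≡14=o; n(13)→15·13+24≡11=l; c(2)→15·2+24≡2=c; e(4)→15·4+24≡6=g (all mod 26).

ptolcg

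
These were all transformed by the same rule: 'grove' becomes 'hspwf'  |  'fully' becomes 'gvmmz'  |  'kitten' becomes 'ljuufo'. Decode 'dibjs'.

It's a constant shift of +1 (ROT1).
Decoding dibjs: d−1=c, i−1=h, b−1=a, j−1=i, s−1=r.

chair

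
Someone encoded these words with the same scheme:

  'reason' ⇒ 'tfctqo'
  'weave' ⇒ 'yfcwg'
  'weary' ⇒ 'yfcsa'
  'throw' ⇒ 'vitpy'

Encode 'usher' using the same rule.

Shifts by position in reason: pos 0: r→t (+2), pos 1: e→f (+1), pos 2: a→c (+2), pos 3: s→t (+1) — repeating every 2. A repeating key of period 2 is used — shifts +2, +1 over and over.
Applying it to usher: u+2=w, s+1=t, h+2=j, e+1=f, r+2=t.

wtjft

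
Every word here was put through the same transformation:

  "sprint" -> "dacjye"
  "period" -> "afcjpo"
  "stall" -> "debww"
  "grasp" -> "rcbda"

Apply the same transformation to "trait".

The rule splits by letter class: vowels +1, consonants +11.
On trait: t(cons)+11=e, r(cons)+11=c, a(vowel)+1=b, i(vowel)+1=j, t(cons)+11=e.

ecbje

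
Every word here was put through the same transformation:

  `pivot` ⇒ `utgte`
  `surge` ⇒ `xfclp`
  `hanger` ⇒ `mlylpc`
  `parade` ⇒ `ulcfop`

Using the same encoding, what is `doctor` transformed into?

iznyzc

A repeating key of period 3 is used — shifts +5, +11, +11 over and over.
Applying it to doctor: d+5=i, o+11=z, c+11=n, t+5=y, o+11=z, r+11=c.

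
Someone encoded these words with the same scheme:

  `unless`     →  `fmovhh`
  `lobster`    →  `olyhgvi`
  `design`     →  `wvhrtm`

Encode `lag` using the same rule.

Each letter is replaced by its mirror in the alphabet: a↔z, b↔y, c↔x, and so on (the Atbash cipher).
For lag: l↔o, a↔z, g↔t.

ozt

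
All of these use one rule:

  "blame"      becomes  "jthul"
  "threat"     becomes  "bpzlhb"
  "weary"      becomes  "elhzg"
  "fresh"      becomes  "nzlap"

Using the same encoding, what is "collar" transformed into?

Vowels shift forward by 7 and consonants shift forward by 8.
For collar: c(cons)+8=k, o(vowel)+7=v, l(cons)+8=t, l(cons)+8=t, a(vowel)+7=h, r(cons)+8=z.

kvtthz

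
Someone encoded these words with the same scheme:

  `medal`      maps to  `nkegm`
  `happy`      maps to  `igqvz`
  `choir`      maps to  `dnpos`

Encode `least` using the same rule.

Shifts by position in medal: pos 0: m→n (+1), pos 1: e→k (+6), pos 2: d→e (+1), pos 3: a→g (+6) — repeating every 2. The shifts repeat in a cycle of length 2: positions 0,1,… shift by +1, +6, then the pattern repeats.
For least: l+1=m, e+6=k, a+1=b, s+6=y, t+1=u.

mkbyu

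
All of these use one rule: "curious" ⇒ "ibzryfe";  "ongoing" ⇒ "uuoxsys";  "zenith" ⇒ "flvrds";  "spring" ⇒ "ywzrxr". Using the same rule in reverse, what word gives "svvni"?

money

In curious: c→i is +6, u→b is +7, r→z is +8, i→r is +9 — the shift increases by 1 each position. Each letter shifts forward by (position + 6), i.e. 6, 7, 8, … — the shift grows by one for each successive letter.
Decoding svvni: s−6=m, v−7=o, v−8=n, n−9=e, i−10=y.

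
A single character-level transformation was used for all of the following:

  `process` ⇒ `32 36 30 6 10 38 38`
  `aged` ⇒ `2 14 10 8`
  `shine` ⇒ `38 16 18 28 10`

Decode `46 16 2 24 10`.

The formula is n = 2×(alphabet index, a=1).
Undoing it on 46 16 2 24 10: 46→(46−0)÷2=23=w, 16→(16−0)÷2=8=h, 2→(2−0)÷2=1=a, 24→(24−0)÷2=12=l, 10→(10−0)÷2=5=e.

whale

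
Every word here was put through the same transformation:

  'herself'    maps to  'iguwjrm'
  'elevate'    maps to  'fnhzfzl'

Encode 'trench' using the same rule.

In herself: h→i is +1, e→g is +2, r→u is +3, s→w is +4 — the shift increases by 1 each position. The shift increases by 1 at each position, starting from +1: 1, 2, 3, ….
On trench: t+1=u, r+2=t, e+3=h, n+4=r, c+5=h, h+6=n.

uthrhn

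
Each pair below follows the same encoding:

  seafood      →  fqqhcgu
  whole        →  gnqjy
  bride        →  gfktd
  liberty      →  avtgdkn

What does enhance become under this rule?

gepcjpg

The output letters match the input read backwards, each shifted +2: seafood reversed is doofaes. Read the word backwards and shift each letter +2.
On enhance: reverse → ecnahne; then shift: e+2=g, c+2=e, n+2=p, a+2=c, h+2=j, n+2=p, e+2=g.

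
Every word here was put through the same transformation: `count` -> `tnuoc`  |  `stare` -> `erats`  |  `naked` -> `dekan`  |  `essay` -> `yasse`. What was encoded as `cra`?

arc

The output letters match the input read backwards: count reversed is tnuoc. It's just the letters in reverse order.
Undoing it on cra: then reverse → arc.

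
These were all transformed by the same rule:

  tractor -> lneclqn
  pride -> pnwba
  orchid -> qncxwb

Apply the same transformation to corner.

t(19)→l(11) and r(17)→n(13) fit y≡25x+4 (mod 26); the inverse of 25 mod 26 is 25. Each letter's alphabet position (a=0..z=25) is mapped through 25·x+4 mod 26 — an affine cipher.
Applying it to corner: c(2)→25·2+4≡2=c; o(14)→25·14+4≡16=q; r(17)→25·17+4≡13=n; n(13)→25·13+4≡17=r; e(4)→25·4+4≡0=a; r(17)→25·17+4≡13=n (all mod 26).

cqnran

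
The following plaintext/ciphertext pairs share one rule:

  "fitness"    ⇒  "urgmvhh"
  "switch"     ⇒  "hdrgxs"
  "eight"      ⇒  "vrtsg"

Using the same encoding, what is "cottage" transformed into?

xlggztv

This is the alphabet-reversal cipher (Atbash): a becomes z, b becomes y, etc.
Applying it to cottage: c↔x, o↔l, t↔g, t↔g, a↔z, g↔t, e↔v.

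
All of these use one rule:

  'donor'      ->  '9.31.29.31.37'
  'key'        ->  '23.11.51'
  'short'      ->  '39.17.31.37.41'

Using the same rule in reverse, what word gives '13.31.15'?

fog

Each letter becomes 2×(its alphabet position, a=1..z=26) + 1.
Decoding 13.31.15: 13→(13−1)÷2=6=f, 31→(31−1)÷2=15=o, 15→(15−1)÷2=7=g.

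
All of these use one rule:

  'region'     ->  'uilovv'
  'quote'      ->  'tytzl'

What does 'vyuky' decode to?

In region: r→u is +3, e→i is +4, g→l is +5, i→o is +6 — the shift increases by 1 each position. Each letter shifts forward by (position + 3), i.e. 3, 4, 5, … — the shift grows by one for each successive letter.
Reversing it on vyuky: v−3=s, y−4=u, u−5=p, k−6=e, y−7=r.

super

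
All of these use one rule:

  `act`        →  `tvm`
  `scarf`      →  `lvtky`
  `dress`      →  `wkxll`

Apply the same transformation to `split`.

liebm

Compare letters: a→t is +19, c→v is +19, t→m is +19 — a constant shift. Each letter is shifted forward by 19 in the alphabet (a Caesar shift of +19).
For split: s+19=l, p+19=i, l+19=e, i+19=b, t+19=m.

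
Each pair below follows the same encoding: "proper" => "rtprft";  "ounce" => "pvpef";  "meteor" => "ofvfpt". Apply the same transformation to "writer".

ytjvft

The shift depends on letter class: consonant p→r is +2, but vowel o→p is +1. Vowels shift forward by 1 and consonants shift forward by 2.
On writer: w(cons)+2=y, r(cons)+2=t, i(vowel)+1=j, t(cons)+2=v, e(vowel)+1=f, r(cons)+2=t.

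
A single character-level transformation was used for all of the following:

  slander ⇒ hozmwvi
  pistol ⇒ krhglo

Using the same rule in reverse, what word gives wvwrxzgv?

dedicate

Each pair mirrors across the alphabet (s↔h, l↔o, a↔z): positions sum to 25. This is the alphabet-reversal cipher (Atbash): a becomes z, b becomes y, etc.
Reversing it on wvwrxzgv: w↔d, v↔e, w↔d, r↔i, x↔c, z↔a, g↔t, v↔e.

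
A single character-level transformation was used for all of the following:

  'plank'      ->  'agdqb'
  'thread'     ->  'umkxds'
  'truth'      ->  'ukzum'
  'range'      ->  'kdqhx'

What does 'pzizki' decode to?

p(15)→a(0) and l(11)→g(6) fit y≡5x+3 (mod 26); the inverse of 5 mod 26 is 21. Each letter's alphabet position (a=0..z=25) is mapped through 5·x+3 mod 26 — an affine cipher.
Undoing it on pzizki: p(15)→21·(15−3)≡18=s; z(25)→21·(25−3)≡20=u; i(8)→21·(8−3)≡1=b; z(25)→21·(25−3)≡20=u; k(10)→21·(10−3)≡17=r; i(8)→21·(8−3)≡1=b (all mod 26).

suburb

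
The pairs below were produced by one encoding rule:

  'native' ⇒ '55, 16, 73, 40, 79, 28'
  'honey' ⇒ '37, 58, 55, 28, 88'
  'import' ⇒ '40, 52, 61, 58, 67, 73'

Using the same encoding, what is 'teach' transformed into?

The formula is n = 3×(alphabet index, a=1) + 13.
For teach: t=20→73, e=5→28, a=1→16, c=3→22, h=8→37.

73, 28, 16, 22, 37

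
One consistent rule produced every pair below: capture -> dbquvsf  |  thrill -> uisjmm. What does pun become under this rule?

qvo

Compare letters: c→d is +1, a→b is +1, p→q is +1 — a constant shift. This is a Caesar cipher with shift 1.
For pun: p+1=q, u+1=v, n+1=o.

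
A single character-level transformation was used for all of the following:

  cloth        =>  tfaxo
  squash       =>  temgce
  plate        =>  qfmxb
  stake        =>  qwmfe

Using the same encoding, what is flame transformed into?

qymxr

The output letters match the input read backwards, each shifted +12: cloth reversed is htolc. The word is reversed, then every letter is shifted forward by 12.
Applying it to flame: reverse → emalf; then shift: e+12=q, m+12=y, a+12=m, l+12=x, f+12=r.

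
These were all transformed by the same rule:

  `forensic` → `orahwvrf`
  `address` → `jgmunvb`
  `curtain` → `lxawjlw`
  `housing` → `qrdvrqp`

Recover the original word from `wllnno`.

nickel

Shifts by position in forensic: pos 0: f→o (+9), pos 1: o→r (+3), pos 2: r→a (+9), pos 3: e→h (+3) — repeating every 2. The shifts repeat in a cycle of length 2: positions 0,1,… shift by +9, +3, then the pattern repeats.
Decoding wllnno: w−9=n, l−3=i, l−9=c, n−3=k, n−9=e, o−3=l.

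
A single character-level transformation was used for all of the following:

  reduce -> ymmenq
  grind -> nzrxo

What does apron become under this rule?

hxayy

In reduce: r→y is +7, e→m is +8, d→m is +9, u→e is +10 — the shift increases by 1 each position. Letter i (0-indexed) is shifted by i+7, so successive shifts are 7, 8, 9, ….
On apron: a+7=h, p+8=x, r+9=a, o+10=y, n+11=y.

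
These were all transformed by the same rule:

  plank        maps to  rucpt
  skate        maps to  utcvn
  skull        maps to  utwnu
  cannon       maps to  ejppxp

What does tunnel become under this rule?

vdppnn

Shifts by position in plank: pos 0: p→r (+2), pos 1: l→u (+9), pos 2: a→c (+2), pos 3: n→p (+2), pos 4: k→t (+9) — repeating every 3. The shifts repeat in a cycle of length 3: positions 0,1,… shift by +2, +9, +2, then the pattern repeats.
For tunnel: t+2=v, u+9=d, n+2=p, n+2=p, e+9=n, l+2=n.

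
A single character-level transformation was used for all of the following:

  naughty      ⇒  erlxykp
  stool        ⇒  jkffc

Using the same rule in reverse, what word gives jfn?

sow

Compare letters: n→e is +17, a→r is +17, u→l is +17 — a constant shift. Each letter is shifted forward by 17 in the alphabet (a Caesar shift of +17).
Undoing it on jfn: j−17=s, f−17=o, n−17=w.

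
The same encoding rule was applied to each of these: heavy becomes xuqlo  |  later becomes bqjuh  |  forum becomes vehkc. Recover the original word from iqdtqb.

It's a constant shift of +16 (ROT16).
Decoding iqdtqb: i−16=s, q−16=a, d−16=n, t−16=d, q−16=a, b−16=l.

sandal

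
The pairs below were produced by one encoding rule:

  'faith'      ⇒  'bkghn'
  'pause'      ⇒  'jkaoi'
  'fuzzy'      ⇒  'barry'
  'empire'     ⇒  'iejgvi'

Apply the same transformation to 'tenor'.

hixqv

f(5)→b(1) and a(0)→k(10) fit y≡19x+10 (mod 26); the inverse of 19 mod 26 is 11. Treating letters as 0–25, the rule is x ↦ 19x + 10 (mod 26).
For tenor: t(19)→19·19+10≡7=h; e(4)→19·4+10≡8=i; n(13)→19·13+10≡23=x; o(14)→19·14+10≡16=q; r(17)→19·17+10≡21=v (all mod 26).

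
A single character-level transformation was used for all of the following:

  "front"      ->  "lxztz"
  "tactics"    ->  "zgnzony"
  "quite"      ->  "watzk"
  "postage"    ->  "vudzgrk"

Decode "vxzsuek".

promote

Shifts by position in front: pos 0: f→l (+6), pos 1: r→x (+6), pos 2: o→z (+11), pos 3: n→t (+6), pos 4: t→z (+6) — repeating every 3. The shifts repeat in a cycle of length 3: positions 0,1,… shift by +6, +6, +11, then the pattern repeats.
Reversing it on vxzsuek: v−6=p, x−6=r, z−11=o, s−6=m, u−6=o, e−11=t, k−6=e.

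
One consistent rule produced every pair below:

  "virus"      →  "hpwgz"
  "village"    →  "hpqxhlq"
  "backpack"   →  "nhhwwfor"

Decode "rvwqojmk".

forehead

Shifts by position in virus: pos 0: v→h (+12), pos 1: i→p (+7), pos 2: r→w (+5), pos 3: u→g (+12), pos 4: s→z (+7) — repeating every 3. It's a Vigenère-style cipher with numeric key [12,7,5]: position i shifts by key[i mod 3].
Undoing it on rvwqojmk: r−12=f, v−7=o, w−5=r, q−12=e, o−7=h, j−5=e, m−12=a, k−7=d.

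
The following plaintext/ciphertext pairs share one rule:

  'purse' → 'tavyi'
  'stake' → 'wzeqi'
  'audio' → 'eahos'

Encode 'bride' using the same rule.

Shifts by position in purse: pos 0: p→t (+4), pos 1: u→a (+6), pos 2: r→v (+4), pos 3: s→y (+6) — repeating every 2. A repeating key of period 2 is used — shifts +4, +6 over and over.
For bride: b+4=f, r+6=x, i+4=m, d+6=j, e+4=i.

fxmji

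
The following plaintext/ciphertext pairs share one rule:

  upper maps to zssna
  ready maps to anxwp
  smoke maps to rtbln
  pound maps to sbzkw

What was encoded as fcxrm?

clash

u(20)→z(25) and p(15)→s(18) fit y≡17x+23 (mod 26); the inverse of 17 mod 26 is 23. Treating letters as 0–25, the rule is x ↦ 17x + 23 (mod 26).
Undoing it on fcxrm: f(5)→23·(5−23)≡2=c; c(2)→23·(2−23)≡11=l; x(23)→23·(23−23)≡0=a; r(17)→23·(17−23)≡18=s; m(12)→23·(12−23)≡7=h (all mod 26).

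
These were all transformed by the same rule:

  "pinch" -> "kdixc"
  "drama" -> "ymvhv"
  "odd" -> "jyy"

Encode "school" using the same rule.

nxcjjg

Every letter moves 21 places later in the alphabet, wrapping around z→a.
For school: s+21=n, c+21=x, h+21=c, o+21=j, o+21=j, l+21=g.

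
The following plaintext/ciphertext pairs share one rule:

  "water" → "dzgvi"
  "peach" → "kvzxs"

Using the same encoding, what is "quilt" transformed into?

Each pair mirrors across the alphabet (w↔d, a↔z, t↔g): positions sum to 25. Letters are reflected about the middle of the alphabet (position → 25−position): Atbash.
For quilt: q↔j, u↔f, i↔r, l↔o, t↔g.

jfrog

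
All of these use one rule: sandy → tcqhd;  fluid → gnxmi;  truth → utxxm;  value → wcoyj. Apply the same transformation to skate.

tmdxj

In sandy: s→t is +1, a→c is +2, n→q is +3, d→h is +4 — the shift increases by 1 each position. The shift increases by 1 at each position, starting from +1: 1, 2, 3, ….
On skate: s+1=t, k+2=m, a+3=d, t+4=x, e+5=j.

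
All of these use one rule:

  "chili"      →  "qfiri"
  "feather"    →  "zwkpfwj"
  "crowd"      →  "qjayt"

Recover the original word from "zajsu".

c(2)→q(16) and h(7)→f(5) fit y≡3x+10 (mod 26); the inverse of 3 mod 26 is 9. Treating letters as 0–25, the rule is x ↦ 3x + 10 (mod 26).
Decoding zajsu: z(25)→9·(25−10)≡5=f; a(0)→9·(0−10)≡14=o; j(9)→9·(9−10)≡17=r; s(18)→9·(18−10)≡20=u; u(20)→9·(20−10)≡12=m (all mod 26).

forum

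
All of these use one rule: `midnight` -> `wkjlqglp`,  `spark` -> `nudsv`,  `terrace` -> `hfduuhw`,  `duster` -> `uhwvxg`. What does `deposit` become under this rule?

wlvrshg

The word is reversed, then every letter is shifted forward by 3.
For deposit: reverse → tisoped; then shift: t+3=w, i+3=l, s+3=v, o+3=r, p+3=s, e+3=h, d+3=g.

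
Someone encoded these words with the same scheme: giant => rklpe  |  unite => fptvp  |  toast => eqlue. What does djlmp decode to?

shake

Shifts by position in giant: pos 0: g→r (+11), pos 1: i→k (+2), pos 2: a→l (+11), pos 3: n→p (+2) — repeating every 2. It's a Vigenère-style cipher with numeric key [11,2]: position i shifts by key[i mod 2].
Decoding djlmp: d−11=s, j−2=h, l−11=a, m−2=k, p−11=e.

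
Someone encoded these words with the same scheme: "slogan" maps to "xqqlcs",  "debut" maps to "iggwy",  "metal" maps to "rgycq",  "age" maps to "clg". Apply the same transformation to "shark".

xmcwp

The shift depends on letter class: consonant s→x is +5, but vowel o→q is +2. The rule splits by letter class: vowels +2, consonants +5.
On shark: s(cons)+5=x, h(cons)+5=m, a(vowel)+2=c, r(cons)+5=w, k(cons)+5=p.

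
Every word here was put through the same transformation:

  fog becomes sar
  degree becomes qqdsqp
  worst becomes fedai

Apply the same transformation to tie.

The output letters match the input read backwards, each shifted +12: fog reversed is gof. Read the word backwards and shift each letter +12.
Applying it to tie: reverse → eit; then shift: e+12=q, i+12=u, t+12=f.

quf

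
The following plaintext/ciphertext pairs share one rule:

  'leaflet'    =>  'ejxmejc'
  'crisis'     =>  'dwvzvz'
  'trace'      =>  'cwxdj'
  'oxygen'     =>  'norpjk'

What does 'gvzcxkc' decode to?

Each letter's alphabet position (a=0..z=25) is mapped through 3·x+23 mod 26 — an affine cipher.
Undoing it on gvzcxkc: g(6)→9·(6−23)≡3=d; v(21)→9·(21−23)≡8=i; z(25)→9·(25−23)≡18=s; c(2)→9·(2−23)≡19=t; x(23)→9·(23−23)≡0=a; k(10)→9·(10−23)≡13=n; c(2)→9·(2−23)≡19=t (all mod 26).

distant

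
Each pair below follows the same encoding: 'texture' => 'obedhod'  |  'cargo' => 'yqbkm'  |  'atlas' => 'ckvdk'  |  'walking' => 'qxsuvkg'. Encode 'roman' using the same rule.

The output letters match the input read backwards, each shifted +10: texture reversed is erutxet. The word is reversed, then every letter is shifted forward by 10.
On roman: reverse → namor; then shift: n+10=x, a+10=k, m+10=w, o+10=y, r+10=b.

xkwyb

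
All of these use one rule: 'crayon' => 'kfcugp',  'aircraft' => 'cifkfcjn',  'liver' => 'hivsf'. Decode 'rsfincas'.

Treating letters as 0–25, the rule is x ↦ 17x + 2 (mod 26).
Reversing it on rsfincas: r(17)→23·(17−2)≡7=h; s(18)→23·(18−2)≡4=e; f(5)→23·(5−2)≡17=r; i(8)→23·(8−2)≡8=i; n(13)→23·(13−2)≡19=t; c(2)→23·(2−2)≡0=a; a(0)→23·(0−2)≡6=g; s(18)→23·(18−2)≡4=e (all mod 26).

heritage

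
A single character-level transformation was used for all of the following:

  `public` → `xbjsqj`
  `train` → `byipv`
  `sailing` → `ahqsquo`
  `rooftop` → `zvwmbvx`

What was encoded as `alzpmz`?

series

Shifts by position in public: pos 0: p→x (+8), pos 1: u→b (+7), pos 2: b→j (+8), pos 3: l→s (+7) — repeating every 2. A repeating key of period 2 is used — shifts +8, +7 over and over.
Undoing it on alzpmz: a−8=s, l−7=e, z−8=r, p−7=i, m−8=e, z−7=s.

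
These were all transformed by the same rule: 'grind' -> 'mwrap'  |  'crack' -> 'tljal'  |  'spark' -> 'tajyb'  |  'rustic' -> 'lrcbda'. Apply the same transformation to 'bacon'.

wxljk

Two steps: reverse the string, then apply a Caesar shift of +9.
Applying it to bacon: reverse → nocab; then shift: n+9=w, o+9=x, c+9=l, a+9=j, b+9=k.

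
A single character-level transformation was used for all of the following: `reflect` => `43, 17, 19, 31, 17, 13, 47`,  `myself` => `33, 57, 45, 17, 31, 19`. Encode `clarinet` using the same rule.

13, 31, 9, 43, 25, 35, 17, 47

The formula is n = 2×(alphabet index, a=1) + 7.
Applying it to clarinet: c=3→13, l=12→31, a=1→9, r=18→43, i=9→25, n=14→35, e=5→17, t=20→47.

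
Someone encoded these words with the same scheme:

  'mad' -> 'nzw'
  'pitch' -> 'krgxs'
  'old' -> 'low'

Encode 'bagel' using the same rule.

yztvo

Each pair mirrors across the alphabet (m↔n, a↔z, d↔w): positions sum to 25. Letters are reflected about the middle of the alphabet (position → 25−position): Atbash.
Applying it to bagel: b↔y, a↔z, g↔t, e↔v, l↔o.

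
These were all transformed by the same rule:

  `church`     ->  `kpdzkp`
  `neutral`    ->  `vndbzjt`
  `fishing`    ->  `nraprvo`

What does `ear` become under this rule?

njz

The shift depends on letter class: consonant c→k is +8, but vowel u→d is +9. Two shifts are in play — +9 for a/e/i/o/u, +8 for every other letter.
For ear: e(vowel)+9=n, a(vowel)+9=j, r(cons)+8=z.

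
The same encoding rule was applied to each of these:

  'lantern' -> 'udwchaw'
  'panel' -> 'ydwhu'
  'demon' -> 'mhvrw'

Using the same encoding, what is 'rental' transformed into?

Vowels shift forward by 3 and consonants shift forward by 9.
For rental: r(cons)+9=a, e(vowel)+3=h, n(cons)+9=w, t(cons)+9=c, a(vowel)+3=d, l(cons)+9=u.

ahwcdu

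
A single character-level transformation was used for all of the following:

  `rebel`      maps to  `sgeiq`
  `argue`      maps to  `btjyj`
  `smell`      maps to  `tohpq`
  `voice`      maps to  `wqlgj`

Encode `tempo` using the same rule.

In rebel: r→s is +1, e→g is +2, b→e is +3, e→i is +4 — the shift increases by 1 each position. The shift increases by 1 at each position, starting from +1: 1, 2, 3, ….
For tempo: t+1=u, e+2=g, m+3=p, p+4=t, o+5=t.

ugptt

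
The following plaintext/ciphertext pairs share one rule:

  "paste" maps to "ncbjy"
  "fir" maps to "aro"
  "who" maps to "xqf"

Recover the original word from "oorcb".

stiff

The output letters match the input read backwards, each shifted +9: paste reversed is etsap. The word is reversed, then every letter is shifted forward by 9.
Decoding oorcb: shift back: o−9=f, o−9=f, r−9=i, c−9=t, b−9=s → ffits; then reverse → stiff.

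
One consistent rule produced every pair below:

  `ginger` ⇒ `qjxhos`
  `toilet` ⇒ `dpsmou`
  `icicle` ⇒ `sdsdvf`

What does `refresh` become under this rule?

bfpsotr

It's a Vigenère-style cipher with numeric key [10,1]: position i shifts by key[i mod 2].
Applying it to refresh: r+10=b, e+1=f, f+10=p, r+1=s, e+10=o, s+1=t, h+10=r.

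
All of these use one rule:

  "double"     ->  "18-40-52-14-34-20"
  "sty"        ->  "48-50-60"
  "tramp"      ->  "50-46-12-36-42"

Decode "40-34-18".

old

With a=1..z=26, the number is 2·pos + 10.
Reversing it on 40-34-18: 40→(40−10)÷2=15=o, 34→(34−10)÷2=12=l, 18→(18−10)÷2=4=d.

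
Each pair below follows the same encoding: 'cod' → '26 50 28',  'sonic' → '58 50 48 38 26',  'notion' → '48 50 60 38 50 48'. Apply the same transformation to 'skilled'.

58 42 38 44 44 30 28

Each letter becomes 2×(its alphabet position, a=1..z=26) + 20.
On skilled: s=19→58, k=11→42, i=9→38, l=12→44, l=12→44, e=5→30, d=4→28.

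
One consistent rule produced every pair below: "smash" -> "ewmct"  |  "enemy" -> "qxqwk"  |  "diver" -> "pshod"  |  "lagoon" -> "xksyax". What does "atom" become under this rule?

mdaw

Shifts by position in smash: pos 0: s→e (+12), pos 1: m→w (+10), pos 2: a→m (+12), pos 3: s→c (+10) — repeating every 2. The shifts repeat in a cycle of length 2: positions 0,1,… shift by +12, +10, then the pattern repeats.
For atom: a+12=m, t+10=d, o+12=a, m+10=w.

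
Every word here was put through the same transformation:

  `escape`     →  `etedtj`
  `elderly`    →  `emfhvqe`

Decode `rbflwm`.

In escape: e→e is +0, s→t is +1, c→e is +2, a→d is +3 — the shift increases by 1 each position. Letter i (0-indexed) is shifted by i+0, so successive shifts are 0, 1, 2, ….
Reversing it on rbflwm: r−0=r, b−1=a, f−2=d, l−3=i, w−4=s, m−5=h.

radish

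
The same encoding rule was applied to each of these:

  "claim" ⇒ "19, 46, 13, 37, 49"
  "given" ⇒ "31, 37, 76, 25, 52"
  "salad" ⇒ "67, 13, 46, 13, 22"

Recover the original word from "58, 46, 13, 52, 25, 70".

c(#3)→19 and l(#12)→46: differences scale by 3, so n = 3·pos + 10. The formula is n = 3×(alphabet index, a=1) + 10.
Undoing it on 58, 46, 13, 52, 25, 70: 58→(58−10)÷3=16=p, 46→(46−10)÷3=12=l, 13→(13−10)÷3=1=a, 52→(52−10)÷3=14=n, 25→(25−10)÷3=5=e, 70→(70−10)÷3=20=t.

planet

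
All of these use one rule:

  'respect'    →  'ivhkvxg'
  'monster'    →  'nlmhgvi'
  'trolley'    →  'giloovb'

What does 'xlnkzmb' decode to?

Each letter is replaced by its mirror in the alphabet: a↔z, b↔y, c↔x, and so on (the Atbash cipher).
Decoding xlnkzmb: x↔c, l↔o, n↔m, k↔p, z↔a, m↔n, b↔y.

company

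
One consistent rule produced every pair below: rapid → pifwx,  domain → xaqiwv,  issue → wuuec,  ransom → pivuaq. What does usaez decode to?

r(17)→p(15) and a(0)→i(8) fit y≡5x+8 (mod 26); the inverse of 5 mod 26 is 21. Treating letters as 0–25, the rule is x ↦ 5x + 8 (mod 26).
Decoding usaez: u(20)→21·(20−8)≡18=s; s(18)→21·(18−8)≡2=c; a(0)→21·(0−8)≡14=o; e(4)→21·(4−8)≡20=u; z(25)→21·(25−8)≡19=t (all mod 26).

scout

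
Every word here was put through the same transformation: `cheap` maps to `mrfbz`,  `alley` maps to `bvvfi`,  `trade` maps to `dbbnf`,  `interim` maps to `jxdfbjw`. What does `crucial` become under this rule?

The shift depends on letter class: consonant c→m is +10, but vowel e→f is +1. Vowels shift forward by 1 and consonants shift forward by 10.
Applying it to crucial: c(cons)+10=m, r(cons)+10=b, u(vowel)+1=v, c(cons)+10=m, i(vowel)+1=j, a(vowel)+1=b, l(cons)+10=v.

mbvmjbv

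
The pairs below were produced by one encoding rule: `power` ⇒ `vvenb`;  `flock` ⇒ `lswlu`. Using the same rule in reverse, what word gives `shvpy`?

The shift increases by 1 at each position, starting from +6: 6, 7, 8, ….
Reversing it on shvpy: s−6=m, h−7=a, v−8=n, p−9=g, y−10=o.

mango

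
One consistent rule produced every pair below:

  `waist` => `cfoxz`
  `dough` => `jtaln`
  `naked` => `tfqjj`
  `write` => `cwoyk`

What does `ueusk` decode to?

Shifts by position in waist: pos 0: w→c (+6), pos 1: a→f (+5), pos 2: i→o (+6), pos 3: s→x (+5) — repeating every 2. A repeating key of period 2 is used — shifts +6, +5 over and over.
Decoding ueusk: u−6=o, e−5=z, u−6=o, s−5=n, k−6=e.

ozone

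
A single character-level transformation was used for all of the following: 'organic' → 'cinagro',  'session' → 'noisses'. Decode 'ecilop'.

It's just the letters in reverse order.
Reversing it on ecilop: then reverse → police.

police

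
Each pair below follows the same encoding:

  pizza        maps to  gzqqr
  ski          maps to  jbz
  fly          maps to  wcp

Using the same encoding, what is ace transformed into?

rtv

Every letter moves 17 places later in the alphabet, wrapping around z→a.
On ace: a+17=r, c+17=t, e+17=v.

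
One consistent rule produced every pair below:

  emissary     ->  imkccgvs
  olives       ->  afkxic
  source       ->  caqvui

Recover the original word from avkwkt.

e(4)→i(8) and m(12)→m(12) fit y≡7x+6 (mod 26); the inverse of 7 mod 26 is 15. Each letter's alphabet position (a=0..z=25) is mapped through 7·x+6 mod 26 — an affine cipher.
Decoding avkwkt: a(0)→15·(0−6)≡14=o; v(21)→15·(21−6)≡17=r; k(10)→15·(10−6)≡8=i; w(22)→15·(22−6)≡6=g; k(10)→15·(10−6)≡8=i; t(19)→15·(19−6)≡13=n (all mod 26).

origin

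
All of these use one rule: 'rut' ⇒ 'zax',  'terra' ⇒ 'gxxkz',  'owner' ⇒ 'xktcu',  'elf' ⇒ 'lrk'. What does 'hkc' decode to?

The output letters match the input read backwards, each shifted +6: rut reversed is tur. Two steps: reverse the string, then apply a Caesar shift of +6.
Undoing it on hkc: shift back: h−6=b, k−6=e, c−6=w → bew; then reverse → web.

web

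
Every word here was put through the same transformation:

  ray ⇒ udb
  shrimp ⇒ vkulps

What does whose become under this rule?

Compare letters: r→u is +3, a→d is +3, y→b is +3 — a constant shift. It's a constant shift of +3 (ROT3).
For whose: w+3=z, h+3=k, o+3=r, s+3=v, e+3=h.

zkrvh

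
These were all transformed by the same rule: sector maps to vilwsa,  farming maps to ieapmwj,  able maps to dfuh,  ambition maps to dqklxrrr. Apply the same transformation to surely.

vyahph

It's a Vigenère-style cipher with numeric key [3,4,9]: position i shifts by key[i mod 3].
On surely: s+3=v, u+4=y, r+9=a, e+3=h, l+4=p, y+9=h.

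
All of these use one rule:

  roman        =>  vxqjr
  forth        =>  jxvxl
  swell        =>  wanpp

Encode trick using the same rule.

The shift depends on letter class: consonant r→v is +4, but vowel o→x is +9. Vowels shift forward by 9 and consonants shift forward by 4.
For trick: t(cons)+4=x, r(cons)+4=v, i(vowel)+9=r, c(cons)+4=g, k(cons)+4=o.

xvrgo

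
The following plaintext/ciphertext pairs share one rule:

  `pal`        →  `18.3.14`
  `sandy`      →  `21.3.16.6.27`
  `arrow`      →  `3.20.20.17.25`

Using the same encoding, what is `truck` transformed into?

Letters become their 1-based position plus 2 (so a→3, b→4, …).
For truck: t=20→22, r=18→20, u=21→23, c=3→5, k=11→13.

22.20.23.5.13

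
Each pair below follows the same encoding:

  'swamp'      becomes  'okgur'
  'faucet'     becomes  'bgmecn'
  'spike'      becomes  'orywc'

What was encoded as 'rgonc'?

paste

s(18)→o(14) and w(22)→k(10) fit y≡25x+6 (mod 26); the inverse of 25 mod 26 is 25. Treating letters as 0–25, the rule is x ↦ 25x + 6 (mod 26).
Decoding rgonc: r(17)→25·(17−6)≡15=p; g(6)→25·(6−6)≡0=a; o(14)→25·(14−6)≡18=s; n(13)→25·(13−6)≡19=t; c(2)→25·(2−6)≡4=e (all mod 26).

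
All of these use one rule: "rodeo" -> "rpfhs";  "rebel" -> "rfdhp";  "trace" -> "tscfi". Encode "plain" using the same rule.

Each letter shifts forward by its position index (0, 1, 2, …) — the shift grows by one for each successive letter.
For plain: p+0=p, l+1=m, a+2=c, i+3=l, n+4=r.

pmclr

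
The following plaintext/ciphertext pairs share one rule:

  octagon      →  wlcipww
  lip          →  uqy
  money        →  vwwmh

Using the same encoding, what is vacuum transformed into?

The shift depends on letter class: consonant c→l is +9, but vowel o→w is +8. The rule splits by letter class: vowels +8, consonants +9.
Applying it to vacuum: v(cons)+9=e, a(vowel)+8=i, c(cons)+9=l, u(vowel)+8=c, u(vowel)+8=c, m(cons)+9=v.

eilccv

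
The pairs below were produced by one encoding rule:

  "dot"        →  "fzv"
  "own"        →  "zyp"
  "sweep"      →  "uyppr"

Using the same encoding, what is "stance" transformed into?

uvlpep

Two shifts are in play — +11 for a/e/i/o/u, +2 for every other letter.
Applying it to stance: s(cons)+2=u, t(cons)+2=v, a(vowel)+11=l, n(cons)+2=p, c(cons)+2=e, e(vowel)+11=p.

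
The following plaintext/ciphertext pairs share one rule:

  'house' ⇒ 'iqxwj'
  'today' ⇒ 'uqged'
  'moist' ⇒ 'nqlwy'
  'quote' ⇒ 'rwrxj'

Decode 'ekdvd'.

diary

In house: h→i is +1, o→q is +2, u→x is +3, s→w is +4 — the shift increases by 1 each position. Each letter shifts forward by (position + 1), i.e. 1, 2, 3, … — the shift grows by one for each successive letter.
Reversing it on ekdvd: e−1=d, k−2=i, d−3=a, v−4=r, d−5=y.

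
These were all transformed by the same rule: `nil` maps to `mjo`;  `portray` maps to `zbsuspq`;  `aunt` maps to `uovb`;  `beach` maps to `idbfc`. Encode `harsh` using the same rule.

The output letters match the input read backwards, each shifted +1: nil reversed is lin. Two steps: reverse the string, then apply a Caesar shift of +1.
Applying it to harsh: reverse → hsrah; then shift: h+1=i, s+1=t, r+1=s, a+1=b, h+1=i.

itsbi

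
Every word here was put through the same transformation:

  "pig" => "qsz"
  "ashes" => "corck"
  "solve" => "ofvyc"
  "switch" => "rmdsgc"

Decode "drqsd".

tight

The output letters match the input read backwards, each shifted +10: pig reversed is gip. The word is reversed, then every letter is shifted forward by 10.
Reversing it on drqsd: shift back: d−10=t, r−10=h, q−10=g, s−10=i, d−10=t → thgit; then reverse → tight.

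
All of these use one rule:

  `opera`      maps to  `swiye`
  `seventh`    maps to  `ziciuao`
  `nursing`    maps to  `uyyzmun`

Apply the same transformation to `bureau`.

iyyiey

Vowels shift forward by 4 and consonants shift forward by 7.
For bureau: b(cons)+7=i, u(vowel)+4=y, r(cons)+7=y, e(vowel)+4=i, a(vowel)+4=e, u(vowel)+4=y.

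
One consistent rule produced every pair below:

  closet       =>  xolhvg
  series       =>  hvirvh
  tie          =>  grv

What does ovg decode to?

Each pair mirrors across the alphabet (c↔x, l↔o, o↔l): positions sum to 25. Each letter is replaced by its mirror in the alphabet: a↔z, b↔y, c↔x, and so on (the Atbash cipher).
Undoing it on ovg: o↔l, v↔e, g↔t.

let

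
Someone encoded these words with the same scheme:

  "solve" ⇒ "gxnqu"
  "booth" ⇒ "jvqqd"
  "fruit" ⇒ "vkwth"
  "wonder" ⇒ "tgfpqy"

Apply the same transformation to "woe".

The output letters match the input read backwards, each shifted +2: solve reversed is evlos. The word is reversed, then every letter is shifted forward by 2.
On woe: reverse → eow; then shift: e+2=g, o+2=q, w+2=y.

gqy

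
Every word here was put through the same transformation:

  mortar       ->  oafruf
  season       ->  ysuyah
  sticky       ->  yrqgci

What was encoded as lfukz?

fraud

m(12)→o(14) and o(14)→a(0) fit y≡19x+20 (mod 26); the inverse of 19 mod 26 is 11. Treating letters as 0–25, the rule is x ↦ 19x + 20 (mod 26).
Undoing it on lfukz: l(11)→11·(11−20)≡5=f; f(5)→11·(5−20)≡17=r; u(20)→11·(20−20)≡0=a; k(10)→11·(10−20)≡20=u; z(25)→11·(25−20)≡3=d (all mod 26).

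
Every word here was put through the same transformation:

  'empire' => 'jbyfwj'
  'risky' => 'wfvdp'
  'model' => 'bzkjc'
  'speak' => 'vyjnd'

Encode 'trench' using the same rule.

Each letter's alphabet position (a=0..z=25) is mapped through 25·x+13 mod 26 — an affine cipher.
For trench: t(19)→25·19+13≡20=u; r(17)→25·17+13≡22=w; e(4)→25·4+13≡9=j; n(13)→25·13+13≡0=a; c(2)→25·2+13≡11=l; h(7)→25·7+13≡6=g (all mod 26).

uwjalg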